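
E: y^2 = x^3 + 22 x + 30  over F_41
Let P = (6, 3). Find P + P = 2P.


Doubling: s = (3 x1^2 + a) / (2 y1)
s = (3*6^2 + 22) / (2*3) mod 41 = 8
x3 = s^2 - 2 x1 mod 41 = 8^2 - 2*6 = 11
y3 = s (x1 - x3) - y1 mod 41 = 8 * (6 - 11) - 3 = 39

2P = (11, 39)


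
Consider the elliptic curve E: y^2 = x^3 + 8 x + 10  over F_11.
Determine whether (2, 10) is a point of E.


Check whether y^2 = x^3 + 8 x + 10 (mod 11) for (x, y) = (2, 10).
LHS: y^2 = 10^2 mod 11 = 1
RHS: x^3 + 8 x + 10 = 2^3 + 8*2 + 10 mod 11 = 1
LHS = RHS

Yes, on the curve


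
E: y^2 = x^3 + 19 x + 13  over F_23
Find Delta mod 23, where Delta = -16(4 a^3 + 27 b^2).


4 a^3 + 27 b^2 = 4*19^3 + 27*13^2 = 27436 + 4563 = 31999
Delta = -16 * (31999) = -511984
Delta mod 23 = 19

Delta = 19 (mod 23)


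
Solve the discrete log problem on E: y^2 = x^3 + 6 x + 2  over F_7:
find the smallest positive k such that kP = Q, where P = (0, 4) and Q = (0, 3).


Enumerate multiples of P until we hit Q = (0, 3):
  1P = (0, 4)
  2P = (1, 4)
  3P = (6, 3)
  4P = (2, 1)
  5P = (2, 6)
  6P = (6, 4)
  7P = (1, 3)
  8P = (0, 3)
Match found at i = 8.

k = 8


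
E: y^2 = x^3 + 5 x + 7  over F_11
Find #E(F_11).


For each x in F_11, count y with y^2 = x^3 + 5 x + 7 mod 11:
  x = 2: RHS = 3, y in [5, 6]  -> 2 point(s)
  x = 3: RHS = 5, y in [4, 7]  -> 2 point(s)
  x = 4: RHS = 3, y in [5, 6]  -> 2 point(s)
  x = 5: RHS = 3, y in [5, 6]  -> 2 point(s)
  x = 6: RHS = 0, y in [0]  -> 1 point(s)
  x = 7: RHS = 0, y in [0]  -> 1 point(s)
  x = 8: RHS = 9, y in [3, 8]  -> 2 point(s)
  x = 9: RHS = 0, y in [0]  -> 1 point(s)
  x = 10: RHS = 1, y in [1, 10]  -> 2 point(s)
Affine points: 15. Add the point at infinity: total = 16.

#E(F_11) = 16


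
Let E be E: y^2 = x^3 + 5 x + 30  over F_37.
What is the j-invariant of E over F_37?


Delta = -16(4 a^3 + 27 b^2) mod 37 = 25
-1728 * (4 a)^3 = -1728 * (4*5)^3 mod 37 = 14
j = 14 * 25^(-1) mod 37 = 5

j = 5 (mod 37)


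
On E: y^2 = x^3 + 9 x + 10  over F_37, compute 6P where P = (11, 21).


k = 6 = 110_2 (binary, LSB first: 011)
Double-and-add from P = (11, 21):
  bit 0 = 0: acc unchanged = O
  bit 1 = 1: acc = O + (27, 17) = (27, 17)
  bit 2 = 1: acc = (27, 17) + (10, 8) = (36, 0)

6P = (36, 0)


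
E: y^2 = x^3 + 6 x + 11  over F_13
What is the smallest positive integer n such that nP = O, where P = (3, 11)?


Compute successive multiples of P until we hit O:
  1P = (3, 11)
  2P = (6, 4)
  3P = (8, 5)
  4P = (5, 7)
  5P = (9, 1)
  6P = (11, 11)
  7P = (12, 2)
  8P = (12, 11)
  ... (continuing to 15P)
  15P = O

ord(P) = 15


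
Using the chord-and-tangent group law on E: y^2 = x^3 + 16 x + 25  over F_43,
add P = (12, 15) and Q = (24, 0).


P != Q, so use the chord formula.
s = (y2 - y1) / (x2 - x1) = (28) / (12) mod 43 = 31
x3 = s^2 - x1 - x2 mod 43 = 31^2 - 12 - 24 = 22
y3 = s (x1 - x3) - y1 mod 43 = 31 * (12 - 22) - 15 = 19

P + Q = (22, 19)


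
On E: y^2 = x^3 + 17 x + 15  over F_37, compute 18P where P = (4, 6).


k = 18 = 10010_2 (binary, LSB first: 01001)
Double-and-add from P = (4, 6):
  bit 0 = 0: acc unchanged = O
  bit 1 = 1: acc = O + (18, 23) = (18, 23)
  bit 2 = 0: acc unchanged = (18, 23)
  bit 3 = 0: acc unchanged = (18, 23)
  bit 4 = 1: acc = (18, 23) + (7, 25) = (5, 15)

18P = (5, 15)


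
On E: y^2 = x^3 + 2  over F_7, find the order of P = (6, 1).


Compute successive multiples of P until we hit O:
  1P = (6, 1)
  2P = (6, 6)
  3P = O

ord(P) = 3


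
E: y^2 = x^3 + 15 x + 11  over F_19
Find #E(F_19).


For each x in F_19, count y with y^2 = x^3 + 15 x + 11 mod 19:
  x = 0: RHS = 11, y in [7, 12]  -> 2 point(s)
  x = 2: RHS = 11, y in [7, 12]  -> 2 point(s)
  x = 3: RHS = 7, y in [8, 11]  -> 2 point(s)
  x = 8: RHS = 16, y in [4, 15]  -> 2 point(s)
  x = 9: RHS = 1, y in [1, 18]  -> 2 point(s)
  x = 11: RHS = 6, y in [5, 14]  -> 2 point(s)
  x = 12: RHS = 0, y in [0]  -> 1 point(s)
  x = 13: RHS = 9, y in [3, 16]  -> 2 point(s)
  x = 14: RHS = 1, y in [1, 18]  -> 2 point(s)
  x = 15: RHS = 1, y in [1, 18]  -> 2 point(s)
  x = 17: RHS = 11, y in [7, 12]  -> 2 point(s)
Affine points: 21. Add the point at infinity: total = 22.

#E(F_19) = 22


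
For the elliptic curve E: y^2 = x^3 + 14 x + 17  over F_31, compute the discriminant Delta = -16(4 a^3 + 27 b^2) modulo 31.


4 a^3 + 27 b^2 = 4*14^3 + 27*17^2 = 10976 + 7803 = 18779
Delta = -16 * (18779) = -300464
Delta mod 31 = 19

Delta = 19 (mod 31)


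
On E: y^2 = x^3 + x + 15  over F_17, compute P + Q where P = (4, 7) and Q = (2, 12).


P != Q, so use the chord formula.
s = (y2 - y1) / (x2 - x1) = (5) / (15) mod 17 = 6
x3 = s^2 - x1 - x2 mod 17 = 6^2 - 4 - 2 = 13
y3 = s (x1 - x3) - y1 mod 17 = 6 * (4 - 13) - 7 = 7

P + Q = (13, 7)


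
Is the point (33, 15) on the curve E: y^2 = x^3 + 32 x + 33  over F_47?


Check whether y^2 = x^3 + 32 x + 33 (mod 47) for (x, y) = (33, 15).
LHS: y^2 = 15^2 mod 47 = 37
RHS: x^3 + 32 x + 33 = 33^3 + 32*33 + 33 mod 47 = 37
LHS = RHS

Yes, on the curve


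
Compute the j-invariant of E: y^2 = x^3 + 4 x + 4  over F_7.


Delta = -16(4 a^3 + 27 b^2) mod 7 = 3
-1728 * (4 a)^3 = -1728 * (4*4)^3 mod 7 = 1
j = 1 * 3^(-1) mod 7 = 5

j = 5 (mod 7)


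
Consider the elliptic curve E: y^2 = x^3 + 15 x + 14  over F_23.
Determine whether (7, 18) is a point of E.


Check whether y^2 = x^3 + 15 x + 14 (mod 23) for (x, y) = (7, 18).
LHS: y^2 = 18^2 mod 23 = 2
RHS: x^3 + 15 x + 14 = 7^3 + 15*7 + 14 mod 23 = 2
LHS = RHS

Yes, on the curve


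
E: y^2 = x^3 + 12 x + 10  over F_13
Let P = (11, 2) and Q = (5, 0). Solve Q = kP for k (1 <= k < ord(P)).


Enumerate multiples of P until we hit Q = (5, 0):
  1P = (11, 2)
  2P = (1, 6)
  3P = (10, 8)
  4P = (2, 9)
  5P = (12, 6)
  6P = (6, 5)
  7P = (0, 7)
  8P = (5, 0)
Match found at i = 8.

k = 8


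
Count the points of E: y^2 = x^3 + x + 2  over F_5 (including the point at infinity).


For each x in F_5, count y with y^2 = x^3 + 1 x + 2 mod 5:
  x = 1: RHS = 4, y in [2, 3]  -> 2 point(s)
  x = 4: RHS = 0, y in [0]  -> 1 point(s)
Affine points: 3. Add the point at infinity: total = 4.

#E(F_5) = 4


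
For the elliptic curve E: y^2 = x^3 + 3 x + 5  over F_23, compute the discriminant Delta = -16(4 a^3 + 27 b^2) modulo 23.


4 a^3 + 27 b^2 = 4*3^3 + 27*5^2 = 108 + 675 = 783
Delta = -16 * (783) = -12528
Delta mod 23 = 7

Delta = 7 (mod 23)


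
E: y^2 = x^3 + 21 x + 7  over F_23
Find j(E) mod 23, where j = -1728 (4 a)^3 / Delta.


Delta = -16(4 a^3 + 27 b^2) mod 23 = 21
-1728 * (4 a)^3 = -1728 * (4*21)^3 mod 23 = 18
j = 18 * 21^(-1) mod 23 = 14

j = 14 (mod 23)


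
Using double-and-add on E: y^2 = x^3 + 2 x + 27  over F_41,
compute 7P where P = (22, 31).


k = 7 = 111_2 (binary, LSB first: 111)
Double-and-add from P = (22, 31):
  bit 0 = 1: acc = O + (22, 31) = (22, 31)
  bit 1 = 1: acc = (22, 31) + (6, 3) = (34, 30)
  bit 2 = 1: acc = (34, 30) + (28, 31) = (28, 10)

7P = (28, 10)


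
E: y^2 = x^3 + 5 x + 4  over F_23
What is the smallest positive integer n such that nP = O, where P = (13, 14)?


Compute successive multiples of P until we hit O:
  1P = (13, 14)
  2P = (15, 2)
  3P = (8, 2)
  4P = (5, 19)
  5P = (0, 21)
  6P = (19, 14)
  7P = (14, 9)
  8P = (21, 3)
  ... (continuing to 20P)
  20P = O

ord(P) = 20


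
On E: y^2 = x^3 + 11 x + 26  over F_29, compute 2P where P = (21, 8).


Doubling: s = (3 x1^2 + a) / (2 y1)
s = (3*21^2 + 11) / (2*8) mod 29 = 0
x3 = s^2 - 2 x1 mod 29 = 0^2 - 2*21 = 16
y3 = s (x1 - x3) - y1 mod 29 = 0 * (21 - 16) - 8 = 21

2P = (16, 21)


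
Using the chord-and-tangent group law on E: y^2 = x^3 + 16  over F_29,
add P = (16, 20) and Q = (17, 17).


P != Q, so use the chord formula.
s = (y2 - y1) / (x2 - x1) = (26) / (1) mod 29 = 26
x3 = s^2 - x1 - x2 mod 29 = 26^2 - 16 - 17 = 5
y3 = s (x1 - x3) - y1 mod 29 = 26 * (16 - 5) - 20 = 5

P + Q = (5, 5)


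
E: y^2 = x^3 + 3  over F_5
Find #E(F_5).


For each x in F_5, count y with y^2 = x^3 + 0 x + 3 mod 5:
  x = 1: RHS = 4, y in [2, 3]  -> 2 point(s)
  x = 2: RHS = 1, y in [1, 4]  -> 2 point(s)
  x = 3: RHS = 0, y in [0]  -> 1 point(s)
Affine points: 5. Add the point at infinity: total = 6.

#E(F_5) = 6


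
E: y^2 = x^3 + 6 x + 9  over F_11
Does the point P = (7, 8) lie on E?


Check whether y^2 = x^3 + 6 x + 9 (mod 11) for (x, y) = (7, 8).
LHS: y^2 = 8^2 mod 11 = 9
RHS: x^3 + 6 x + 9 = 7^3 + 6*7 + 9 mod 11 = 9
LHS = RHS

Yes, on the curve


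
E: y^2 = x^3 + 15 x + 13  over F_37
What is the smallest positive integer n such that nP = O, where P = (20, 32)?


Compute successive multiples of P until we hit O:
  1P = (20, 32)
  2P = (24, 10)
  3P = (14, 9)
  4P = (29, 26)
  5P = (9, 10)
  6P = (12, 21)
  7P = (4, 27)
  8P = (17, 36)
  ... (continuing to 22P)
  22P = O

ord(P) = 22


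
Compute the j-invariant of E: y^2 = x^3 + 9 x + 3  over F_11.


Delta = -16(4 a^3 + 27 b^2) mod 11 = 1
-1728 * (4 a)^3 = -1728 * (4*9)^3 mod 11 = 6
j = 6 * 1^(-1) mod 11 = 6

j = 6 (mod 11)


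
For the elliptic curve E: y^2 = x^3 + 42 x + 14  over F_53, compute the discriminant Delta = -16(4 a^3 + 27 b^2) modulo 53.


4 a^3 + 27 b^2 = 4*42^3 + 27*14^2 = 296352 + 5292 = 301644
Delta = -16 * (301644) = -4826304
Delta mod 53 = 35

Delta = 35 (mod 53)


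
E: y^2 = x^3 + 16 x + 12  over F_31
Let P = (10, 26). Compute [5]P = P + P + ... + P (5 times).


k = 5 = 101_2 (binary, LSB first: 101)
Double-and-add from P = (10, 26):
  bit 0 = 1: acc = O + (10, 26) = (10, 26)
  bit 1 = 0: acc unchanged = (10, 26)
  bit 2 = 1: acc = (10, 26) + (12, 17) = (6, 18)

5P = (6, 18)


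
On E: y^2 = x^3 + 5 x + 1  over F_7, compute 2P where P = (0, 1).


Doubling: s = (3 x1^2 + a) / (2 y1)
s = (3*0^2 + 5) / (2*1) mod 7 = 6
x3 = s^2 - 2 x1 mod 7 = 6^2 - 2*0 = 1
y3 = s (x1 - x3) - y1 mod 7 = 6 * (0 - 1) - 1 = 0

2P = (1, 0)


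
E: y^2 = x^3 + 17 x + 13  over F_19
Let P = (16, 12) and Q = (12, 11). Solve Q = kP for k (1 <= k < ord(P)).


Enumerate multiples of P until we hit Q = (12, 11):
  1P = (16, 12)
  2P = (12, 8)
  3P = (11, 12)
  4P = (11, 7)
  5P = (12, 11)
Match found at i = 5.

k = 5


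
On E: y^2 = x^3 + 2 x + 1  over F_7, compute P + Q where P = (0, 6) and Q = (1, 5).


P != Q, so use the chord formula.
s = (y2 - y1) / (x2 - x1) = (6) / (1) mod 7 = 6
x3 = s^2 - x1 - x2 mod 7 = 6^2 - 0 - 1 = 0
y3 = s (x1 - x3) - y1 mod 7 = 6 * (0 - 0) - 6 = 1

P + Q = (0, 1)


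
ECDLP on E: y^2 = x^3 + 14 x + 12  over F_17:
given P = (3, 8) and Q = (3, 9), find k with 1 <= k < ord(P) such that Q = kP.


Enumerate multiples of P until we hit Q = (3, 9):
  1P = (3, 8)
  2P = (9, 0)
  3P = (3, 9)
Match found at i = 3.

k = 3


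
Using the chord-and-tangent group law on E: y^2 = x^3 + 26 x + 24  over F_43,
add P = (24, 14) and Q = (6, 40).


P != Q, so use the chord formula.
s = (y2 - y1) / (x2 - x1) = (26) / (25) mod 43 = 32
x3 = s^2 - x1 - x2 mod 43 = 32^2 - 24 - 6 = 5
y3 = s (x1 - x3) - y1 mod 43 = 32 * (24 - 5) - 14 = 35

P + Q = (5, 35)


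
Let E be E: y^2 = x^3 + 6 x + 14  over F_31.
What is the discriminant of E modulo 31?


4 a^3 + 27 b^2 = 4*6^3 + 27*14^2 = 864 + 5292 = 6156
Delta = -16 * (6156) = -98496
Delta mod 31 = 22

Delta = 22 (mod 31)


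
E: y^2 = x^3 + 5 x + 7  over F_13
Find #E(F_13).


For each x in F_13, count y with y^2 = x^3 + 5 x + 7 mod 13:
  x = 1: RHS = 0, y in [0]  -> 1 point(s)
  x = 2: RHS = 12, y in [5, 8]  -> 2 point(s)
  x = 3: RHS = 10, y in [6, 7]  -> 2 point(s)
  x = 4: RHS = 0, y in [0]  -> 1 point(s)
  x = 5: RHS = 1, y in [1, 12]  -> 2 point(s)
  x = 8: RHS = 0, y in [0]  -> 1 point(s)
  x = 9: RHS = 1, y in [1, 12]  -> 2 point(s)
  x = 10: RHS = 4, y in [2, 11]  -> 2 point(s)
  x = 12: RHS = 1, y in [1, 12]  -> 2 point(s)
Affine points: 15. Add the point at infinity: total = 16.

#E(F_13) = 16


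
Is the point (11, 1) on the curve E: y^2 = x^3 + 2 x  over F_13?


Check whether y^2 = x^3 + 2 x + 0 (mod 13) for (x, y) = (11, 1).
LHS: y^2 = 1^2 mod 13 = 1
RHS: x^3 + 2 x + 0 = 11^3 + 2*11 + 0 mod 13 = 1
LHS = RHS

Yes, on the curve


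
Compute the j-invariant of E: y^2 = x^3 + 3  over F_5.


Delta = -16(4 a^3 + 27 b^2) mod 5 = 2
-1728 * (4 a)^3 = -1728 * (4*0)^3 mod 5 = 0
j = 0 * 2^(-1) mod 5 = 0

j = 0 (mod 5)


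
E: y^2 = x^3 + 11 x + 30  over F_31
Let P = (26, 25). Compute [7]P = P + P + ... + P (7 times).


k = 7 = 111_2 (binary, LSB first: 111)
Double-and-add from P = (26, 25):
  bit 0 = 1: acc = O + (26, 25) = (26, 25)
  bit 1 = 1: acc = (26, 25) + (14, 13) = (23, 9)
  bit 2 = 1: acc = (23, 9) + (7, 4) = (8, 17)

7P = (8, 17)


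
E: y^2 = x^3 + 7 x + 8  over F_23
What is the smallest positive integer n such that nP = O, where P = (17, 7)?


Compute successive multiples of P until we hit O:
  1P = (17, 7)
  2P = (12, 16)
  3P = (0, 13)
  4P = (7, 3)
  5P = (1, 4)
  6P = (8, 22)
  7P = (11, 6)
  8P = (11, 17)
  ... (continuing to 15P)
  15P = O

ord(P) = 15


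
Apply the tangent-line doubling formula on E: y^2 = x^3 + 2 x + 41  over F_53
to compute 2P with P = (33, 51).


Doubling: s = (3 x1^2 + a) / (2 y1)
s = (3*33^2 + 2) / (2*51) mod 53 = 44
x3 = s^2 - 2 x1 mod 53 = 44^2 - 2*33 = 15
y3 = s (x1 - x3) - y1 mod 53 = 44 * (33 - 15) - 51 = 52

2P = (15, 52)


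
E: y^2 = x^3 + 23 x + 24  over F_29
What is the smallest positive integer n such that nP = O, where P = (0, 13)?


Compute successive multiples of P until we hit O:
  1P = (0, 13)
  2P = (4, 8)
  3P = (3, 27)
  4P = (22, 10)
  5P = (6, 1)
  6P = (27, 12)
  7P = (24, 4)
  8P = (21, 13)
  ... (continuing to 19P)
  19P = O

ord(P) = 19


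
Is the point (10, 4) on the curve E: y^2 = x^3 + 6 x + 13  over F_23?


Check whether y^2 = x^3 + 6 x + 13 (mod 23) for (x, y) = (10, 4).
LHS: y^2 = 4^2 mod 23 = 16
RHS: x^3 + 6 x + 13 = 10^3 + 6*10 + 13 mod 23 = 15
LHS != RHS

No, not on the curve


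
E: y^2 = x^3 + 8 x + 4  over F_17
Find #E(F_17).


For each x in F_17, count y with y^2 = x^3 + 8 x + 4 mod 17:
  x = 0: RHS = 4, y in [2, 15]  -> 2 point(s)
  x = 1: RHS = 13, y in [8, 9]  -> 2 point(s)
  x = 3: RHS = 4, y in [2, 15]  -> 2 point(s)
  x = 4: RHS = 15, y in [7, 10]  -> 2 point(s)
  x = 5: RHS = 16, y in [4, 13]  -> 2 point(s)
  x = 6: RHS = 13, y in [8, 9]  -> 2 point(s)
  x = 8: RHS = 2, y in [6, 11]  -> 2 point(s)
  x = 10: RHS = 13, y in [8, 9]  -> 2 point(s)
  x = 12: RHS = 9, y in [3, 14]  -> 2 point(s)
  x = 14: RHS = 4, y in [2, 15]  -> 2 point(s)
Affine points: 20. Add the point at infinity: total = 21.

#E(F_17) = 21


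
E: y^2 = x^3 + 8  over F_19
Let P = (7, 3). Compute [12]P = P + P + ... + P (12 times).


k = 12 = 1100_2 (binary, LSB first: 0011)
Double-and-add from P = (7, 3):
  bit 0 = 0: acc unchanged = O
  bit 1 = 0: acc unchanged = O
  bit 2 = 1: acc = O + (3, 15) = (3, 15)
  bit 3 = 1: acc = (3, 15) + (14, 15) = (2, 4)

12P = (2, 4)


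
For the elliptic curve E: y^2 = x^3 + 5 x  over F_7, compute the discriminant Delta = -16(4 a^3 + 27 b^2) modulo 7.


4 a^3 + 27 b^2 = 4*5^3 + 27*0^2 = 500 + 0 = 500
Delta = -16 * (500) = -8000
Delta mod 7 = 1

Delta = 1 (mod 7)


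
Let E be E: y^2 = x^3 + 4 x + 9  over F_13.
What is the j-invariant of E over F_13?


Delta = -16(4 a^3 + 27 b^2) mod 13 = 3
-1728 * (4 a)^3 = -1728 * (4*4)^3 mod 13 = 1
j = 1 * 3^(-1) mod 13 = 9

j = 9 (mod 13)


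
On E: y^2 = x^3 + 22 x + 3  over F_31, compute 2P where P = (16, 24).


Doubling: s = (3 x1^2 + a) / (2 y1)
s = (3*16^2 + 22) / (2*24) mod 31 = 10
x3 = s^2 - 2 x1 mod 31 = 10^2 - 2*16 = 6
y3 = s (x1 - x3) - y1 mod 31 = 10 * (16 - 6) - 24 = 14

2P = (6, 14)


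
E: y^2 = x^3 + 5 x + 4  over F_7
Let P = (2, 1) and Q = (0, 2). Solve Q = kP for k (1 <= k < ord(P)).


Enumerate multiples of P until we hit Q = (0, 2):
  1P = (2, 1)
  2P = (0, 2)
Match found at i = 2.

k = 2


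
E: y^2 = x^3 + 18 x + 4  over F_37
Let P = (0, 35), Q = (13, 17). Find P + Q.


P != Q, so use the chord formula.
s = (y2 - y1) / (x2 - x1) = (19) / (13) mod 37 = 10
x3 = s^2 - x1 - x2 mod 37 = 10^2 - 0 - 13 = 13
y3 = s (x1 - x3) - y1 mod 37 = 10 * (0 - 13) - 35 = 20

P + Q = (13, 20)


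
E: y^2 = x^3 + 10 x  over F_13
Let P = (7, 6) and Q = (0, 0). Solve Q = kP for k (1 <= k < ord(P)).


Enumerate multiples of P until we hit Q = (0, 0):
  1P = (7, 6)
  2P = (0, 0)
Match found at i = 2.

k = 2


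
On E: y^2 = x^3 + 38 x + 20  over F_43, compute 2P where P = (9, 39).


Doubling: s = (3 x1^2 + a) / (2 y1)
s = (3*9^2 + 38) / (2*39) mod 43 = 24
x3 = s^2 - 2 x1 mod 43 = 24^2 - 2*9 = 42
y3 = s (x1 - x3) - y1 mod 43 = 24 * (9 - 42) - 39 = 29

2P = (42, 29)


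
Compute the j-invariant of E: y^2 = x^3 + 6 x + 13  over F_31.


Delta = -16(4 a^3 + 27 b^2) mod 31 = 30
-1728 * (4 a)^3 = -1728 * (4*6)^3 mod 31 = 15
j = 15 * 30^(-1) mod 31 = 16

j = 16 (mod 31)


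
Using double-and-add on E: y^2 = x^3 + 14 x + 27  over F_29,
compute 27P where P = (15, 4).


k = 27 = 11011_2 (binary, LSB first: 11011)
Double-and-add from P = (15, 4):
  bit 0 = 1: acc = O + (15, 4) = (15, 4)
  bit 1 = 1: acc = (15, 4) + (12, 26) = (1, 19)
  bit 2 = 0: acc unchanged = (1, 19)
  bit 3 = 1: acc = (1, 19) + (8, 10) = (11, 27)
  bit 4 = 1: acc = (11, 27) + (26, 25) = (8, 19)

27P = (8, 19)


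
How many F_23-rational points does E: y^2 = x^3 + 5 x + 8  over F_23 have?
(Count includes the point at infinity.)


For each x in F_23, count y with y^2 = x^3 + 5 x + 8 mod 23:
  x = 0: RHS = 8, y in [10, 13]  -> 2 point(s)
  x = 2: RHS = 3, y in [7, 16]  -> 2 point(s)
  x = 3: RHS = 4, y in [2, 21]  -> 2 point(s)
  x = 4: RHS = 0, y in [0]  -> 1 point(s)
  x = 6: RHS = 1, y in [1, 22]  -> 2 point(s)
  x = 7: RHS = 18, y in [8, 15]  -> 2 point(s)
  x = 8: RHS = 8, y in [10, 13]  -> 2 point(s)
  x = 9: RHS = 0, y in [0]  -> 1 point(s)
  x = 10: RHS = 0, y in [0]  -> 1 point(s)
  x = 12: RHS = 2, y in [5, 18]  -> 2 point(s)
  x = 13: RHS = 16, y in [4, 19]  -> 2 point(s)
  x = 14: RHS = 16, y in [4, 19]  -> 2 point(s)
  x = 15: RHS = 8, y in [10, 13]  -> 2 point(s)
  x = 19: RHS = 16, y in [4, 19]  -> 2 point(s)
  x = 20: RHS = 12, y in [9, 14]  -> 2 point(s)
  x = 21: RHS = 13, y in [6, 17]  -> 2 point(s)
  x = 22: RHS = 2, y in [5, 18]  -> 2 point(s)
Affine points: 31. Add the point at infinity: total = 32.

#E(F_23) = 32


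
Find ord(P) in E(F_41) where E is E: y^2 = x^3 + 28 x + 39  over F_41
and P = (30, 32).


Compute successive multiples of P until we hit O:
  1P = (30, 32)
  2P = (24, 29)
  3P = (18, 15)
  4P = (38, 25)
  5P = (9, 6)
  6P = (0, 11)
  7P = (16, 27)
  8P = (15, 29)
  ... (continuing to 50P)
  50P = O

ord(P) = 50


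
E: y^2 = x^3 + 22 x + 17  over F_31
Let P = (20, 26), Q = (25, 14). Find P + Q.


P != Q, so use the chord formula.
s = (y2 - y1) / (x2 - x1) = (19) / (5) mod 31 = 10
x3 = s^2 - x1 - x2 mod 31 = 10^2 - 20 - 25 = 24
y3 = s (x1 - x3) - y1 mod 31 = 10 * (20 - 24) - 26 = 27

P + Q = (24, 27)


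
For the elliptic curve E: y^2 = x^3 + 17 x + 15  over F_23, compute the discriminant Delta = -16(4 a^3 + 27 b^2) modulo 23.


4 a^3 + 27 b^2 = 4*17^3 + 27*15^2 = 19652 + 6075 = 25727
Delta = -16 * (25727) = -411632
Delta mod 23 = 22

Delta = 22 (mod 23)


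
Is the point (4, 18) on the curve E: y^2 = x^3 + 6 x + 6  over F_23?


Check whether y^2 = x^3 + 6 x + 6 (mod 23) for (x, y) = (4, 18).
LHS: y^2 = 18^2 mod 23 = 2
RHS: x^3 + 6 x + 6 = 4^3 + 6*4 + 6 mod 23 = 2
LHS = RHS

Yes, on the curve


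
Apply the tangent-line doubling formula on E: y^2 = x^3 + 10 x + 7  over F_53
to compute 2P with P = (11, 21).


Doubling: s = (3 x1^2 + a) / (2 y1)
s = (3*11^2 + 10) / (2*21) mod 53 = 48
x3 = s^2 - 2 x1 mod 53 = 48^2 - 2*11 = 3
y3 = s (x1 - x3) - y1 mod 53 = 48 * (11 - 3) - 21 = 45

2P = (3, 45)


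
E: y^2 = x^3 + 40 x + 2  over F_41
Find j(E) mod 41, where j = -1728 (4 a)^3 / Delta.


Delta = -16(4 a^3 + 27 b^2) mod 41 = 17
-1728 * (4 a)^3 = -1728 * (4*40)^3 mod 41 = 15
j = 15 * 17^(-1) mod 41 = 25

j = 25 (mod 41)


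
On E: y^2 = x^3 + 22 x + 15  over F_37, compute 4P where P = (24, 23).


k = 4 = 100_2 (binary, LSB first: 001)
Double-and-add from P = (24, 23):
  bit 0 = 0: acc unchanged = O
  bit 1 = 0: acc unchanged = O
  bit 2 = 1: acc = O + (34, 12) = (34, 12)

4P = (34, 12)


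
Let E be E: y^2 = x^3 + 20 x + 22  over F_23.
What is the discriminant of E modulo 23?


4 a^3 + 27 b^2 = 4*20^3 + 27*22^2 = 32000 + 13068 = 45068
Delta = -16 * (45068) = -721088
Delta mod 23 = 8

Delta = 8 (mod 23)


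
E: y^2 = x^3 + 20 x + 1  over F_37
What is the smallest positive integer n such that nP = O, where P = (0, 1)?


Compute successive multiples of P until we hit O:
  1P = (0, 1)
  2P = (26, 35)
  3P = (23, 23)
  4P = (21, 32)
  5P = (4, 16)
  6P = (17, 0)
  7P = (4, 21)
  8P = (21, 5)
  ... (continuing to 12P)
  12P = O

ord(P) = 12


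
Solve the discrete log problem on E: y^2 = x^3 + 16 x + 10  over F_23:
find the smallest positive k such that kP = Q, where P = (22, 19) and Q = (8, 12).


Enumerate multiples of P until we hit Q = (8, 12):
  1P = (22, 19)
  2P = (8, 11)
  3P = (6, 0)
  4P = (8, 12)
Match found at i = 4.

k = 4


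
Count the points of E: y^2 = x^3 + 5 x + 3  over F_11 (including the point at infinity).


For each x in F_11, count y with y^2 = x^3 + 5 x + 3 mod 11:
  x = 0: RHS = 3, y in [5, 6]  -> 2 point(s)
  x = 1: RHS = 9, y in [3, 8]  -> 2 point(s)
  x = 3: RHS = 1, y in [1, 10]  -> 2 point(s)
  x = 8: RHS = 5, y in [4, 7]  -> 2 point(s)
Affine points: 8. Add the point at infinity: total = 9.

#E(F_11) = 9


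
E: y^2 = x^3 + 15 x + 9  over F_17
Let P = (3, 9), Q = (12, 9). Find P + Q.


P != Q, so use the chord formula.
s = (y2 - y1) / (x2 - x1) = (0) / (9) mod 17 = 0
x3 = s^2 - x1 - x2 mod 17 = 0^2 - 3 - 12 = 2
y3 = s (x1 - x3) - y1 mod 17 = 0 * (3 - 2) - 9 = 8

P + Q = (2, 8)


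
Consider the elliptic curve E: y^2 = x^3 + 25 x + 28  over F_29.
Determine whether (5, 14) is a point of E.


Check whether y^2 = x^3 + 25 x + 28 (mod 29) for (x, y) = (5, 14).
LHS: y^2 = 14^2 mod 29 = 22
RHS: x^3 + 25 x + 28 = 5^3 + 25*5 + 28 mod 29 = 17
LHS != RHS

No, not on the curve


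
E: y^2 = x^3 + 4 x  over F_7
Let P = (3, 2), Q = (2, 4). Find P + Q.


P != Q, so use the chord formula.
s = (y2 - y1) / (x2 - x1) = (2) / (6) mod 7 = 5
x3 = s^2 - x1 - x2 mod 7 = 5^2 - 3 - 2 = 6
y3 = s (x1 - x3) - y1 mod 7 = 5 * (3 - 6) - 2 = 4

P + Q = (6, 4)


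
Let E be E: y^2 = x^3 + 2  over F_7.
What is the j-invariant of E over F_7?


Delta = -16(4 a^3 + 27 b^2) mod 7 = 1
-1728 * (4 a)^3 = -1728 * (4*0)^3 mod 7 = 0
j = 0 * 1^(-1) mod 7 = 0

j = 0 (mod 7)


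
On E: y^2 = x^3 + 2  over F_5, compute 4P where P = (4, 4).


k = 4 = 100_2 (binary, LSB first: 001)
Double-and-add from P = (4, 4):
  bit 0 = 0: acc unchanged = O
  bit 1 = 0: acc unchanged = O
  bit 2 = 1: acc = O + (3, 3) = (3, 3)

4P = (3, 3)


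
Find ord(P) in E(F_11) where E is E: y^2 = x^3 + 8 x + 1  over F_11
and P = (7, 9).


Compute successive multiples of P until we hit O:
  1P = (7, 9)
  2P = (6, 10)
  3P = (10, 5)
  4P = (8, 7)
  5P = (0, 10)
  6P = (2, 6)
  7P = (5, 1)
  8P = (4, 3)
  ... (continuing to 17P)
  17P = O

ord(P) = 17


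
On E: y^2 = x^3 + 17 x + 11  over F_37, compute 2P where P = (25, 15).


Doubling: s = (3 x1^2 + a) / (2 y1)
s = (3*25^2 + 17) / (2*15) mod 37 = 31
x3 = s^2 - 2 x1 mod 37 = 31^2 - 2*25 = 23
y3 = s (x1 - x3) - y1 mod 37 = 31 * (25 - 23) - 15 = 10

2P = (23, 10)


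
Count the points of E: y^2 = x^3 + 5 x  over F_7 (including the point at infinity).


For each x in F_7, count y with y^2 = x^3 + 5 x + 0 mod 7:
  x = 0: RHS = 0, y in [0]  -> 1 point(s)
  x = 2: RHS = 4, y in [2, 5]  -> 2 point(s)
  x = 3: RHS = 0, y in [0]  -> 1 point(s)
  x = 4: RHS = 0, y in [0]  -> 1 point(s)
  x = 6: RHS = 1, y in [1, 6]  -> 2 point(s)
Affine points: 7. Add the point at infinity: total = 8.

#E(F_7) = 8


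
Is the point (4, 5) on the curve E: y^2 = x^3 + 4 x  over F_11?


Check whether y^2 = x^3 + 4 x + 0 (mod 11) for (x, y) = (4, 5).
LHS: y^2 = 5^2 mod 11 = 3
RHS: x^3 + 4 x + 0 = 4^3 + 4*4 + 0 mod 11 = 3
LHS = RHS

Yes, on the curve


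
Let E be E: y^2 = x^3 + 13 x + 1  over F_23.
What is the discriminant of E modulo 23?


4 a^3 + 27 b^2 = 4*13^3 + 27*1^2 = 8788 + 27 = 8815
Delta = -16 * (8815) = -141040
Delta mod 23 = 19

Delta = 19 (mod 23)


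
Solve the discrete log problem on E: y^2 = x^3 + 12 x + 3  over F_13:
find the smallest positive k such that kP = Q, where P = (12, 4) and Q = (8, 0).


Enumerate multiples of P until we hit Q = (8, 0):
  1P = (12, 4)
  2P = (11, 6)
  3P = (7, 12)
  4P = (8, 0)
Match found at i = 4.

k = 4


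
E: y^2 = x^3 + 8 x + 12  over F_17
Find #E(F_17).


For each x in F_17, count y with y^2 = x^3 + 8 x + 12 mod 17:
  x = 1: RHS = 4, y in [2, 15]  -> 2 point(s)
  x = 2: RHS = 2, y in [6, 11]  -> 2 point(s)
  x = 6: RHS = 4, y in [2, 15]  -> 2 point(s)
  x = 10: RHS = 4, y in [2, 15]  -> 2 point(s)
  x = 12: RHS = 0, y in [0]  -> 1 point(s)
  x = 13: RHS = 1, y in [1, 16]  -> 2 point(s)
Affine points: 11. Add the point at infinity: total = 12.

#E(F_17) = 12


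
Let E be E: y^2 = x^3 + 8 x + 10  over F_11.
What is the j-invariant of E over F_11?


Delta = -16(4 a^3 + 27 b^2) mod 11 = 9
-1728 * (4 a)^3 = -1728 * (4*8)^3 mod 11 = 1
j = 1 * 9^(-1) mod 11 = 5

j = 5 (mod 11)


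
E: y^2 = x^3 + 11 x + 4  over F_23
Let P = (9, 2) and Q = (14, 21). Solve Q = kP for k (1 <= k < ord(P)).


Enumerate multiples of P until we hit Q = (14, 21):
  1P = (9, 2)
  2P = (18, 13)
  3P = (8, 12)
  4P = (14, 2)
  5P = (0, 21)
  6P = (0, 2)
  7P = (14, 21)
Match found at i = 7.

k = 7


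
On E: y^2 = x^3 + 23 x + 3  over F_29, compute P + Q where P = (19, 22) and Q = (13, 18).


P != Q, so use the chord formula.
s = (y2 - y1) / (x2 - x1) = (25) / (23) mod 29 = 20
x3 = s^2 - x1 - x2 mod 29 = 20^2 - 19 - 13 = 20
y3 = s (x1 - x3) - y1 mod 29 = 20 * (19 - 20) - 22 = 16

P + Q = (20, 16)


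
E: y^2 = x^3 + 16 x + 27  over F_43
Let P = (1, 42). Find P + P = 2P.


Doubling: s = (3 x1^2 + a) / (2 y1)
s = (3*1^2 + 16) / (2*42) mod 43 = 12
x3 = s^2 - 2 x1 mod 43 = 12^2 - 2*1 = 13
y3 = s (x1 - x3) - y1 mod 43 = 12 * (1 - 13) - 42 = 29

2P = (13, 29)


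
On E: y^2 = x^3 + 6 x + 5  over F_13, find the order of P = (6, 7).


Compute successive multiples of P until we hit O:
  1P = (6, 7)
  2P = (10, 5)
  3P = (7, 0)
  4P = (10, 8)
  5P = (6, 6)
  6P = O

ord(P) = 6


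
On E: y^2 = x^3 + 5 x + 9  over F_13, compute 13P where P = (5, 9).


k = 13 = 1101_2 (binary, LSB first: 1011)
Double-and-add from P = (5, 9):
  bit 0 = 1: acc = O + (5, 9) = (5, 9)
  bit 1 = 0: acc unchanged = (5, 9)
  bit 2 = 1: acc = (5, 9) + (3, 8) = (2, 12)
  bit 3 = 1: acc = (2, 12) + (11, 2) = (3, 5)

13P = (3, 5)


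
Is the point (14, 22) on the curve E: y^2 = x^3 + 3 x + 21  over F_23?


Check whether y^2 = x^3 + 3 x + 21 (mod 23) for (x, y) = (14, 22).
LHS: y^2 = 22^2 mod 23 = 1
RHS: x^3 + 3 x + 21 = 14^3 + 3*14 + 21 mod 23 = 1
LHS = RHS

Yes, on the curve


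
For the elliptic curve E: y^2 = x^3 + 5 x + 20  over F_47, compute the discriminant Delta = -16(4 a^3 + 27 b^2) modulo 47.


4 a^3 + 27 b^2 = 4*5^3 + 27*20^2 = 500 + 10800 = 11300
Delta = -16 * (11300) = -180800
Delta mod 47 = 9

Delta = 9 (mod 47)


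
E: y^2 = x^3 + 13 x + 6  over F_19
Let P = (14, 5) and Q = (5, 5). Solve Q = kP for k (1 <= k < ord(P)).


Enumerate multiples of P until we hit Q = (5, 5):
  1P = (14, 5)
  2P = (16, 4)
  3P = (13, 4)
  4P = (12, 16)
  5P = (9, 15)
  6P = (0, 5)
  7P = (5, 14)
  8P = (1, 1)
  9P = (15, 2)
  10P = (18, 7)
  11P = (11, 6)
  12P = (11, 13)
  13P = (18, 12)
  14P = (15, 17)
  15P = (1, 18)
  16P = (5, 5)
Match found at i = 16.

k = 16


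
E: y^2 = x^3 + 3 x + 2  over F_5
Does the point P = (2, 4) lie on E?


Check whether y^2 = x^3 + 3 x + 2 (mod 5) for (x, y) = (2, 4).
LHS: y^2 = 4^2 mod 5 = 1
RHS: x^3 + 3 x + 2 = 2^3 + 3*2 + 2 mod 5 = 1
LHS = RHS

Yes, on the curve


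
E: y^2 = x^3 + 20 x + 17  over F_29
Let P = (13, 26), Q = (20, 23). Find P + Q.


P != Q, so use the chord formula.
s = (y2 - y1) / (x2 - x1) = (26) / (7) mod 29 = 12
x3 = s^2 - x1 - x2 mod 29 = 12^2 - 13 - 20 = 24
y3 = s (x1 - x3) - y1 mod 29 = 12 * (13 - 24) - 26 = 16

P + Q = (24, 16)


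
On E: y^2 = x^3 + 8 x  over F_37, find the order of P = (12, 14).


Compute successive multiples of P until we hit O:
  1P = (12, 14)
  2P = (10, 28)
  3P = (27, 17)
  4P = (1, 3)
  5P = (25, 10)
  6P = (36, 19)
  7P = (36, 18)
  8P = (25, 27)
  ... (continuing to 13P)
  13P = O

ord(P) = 13


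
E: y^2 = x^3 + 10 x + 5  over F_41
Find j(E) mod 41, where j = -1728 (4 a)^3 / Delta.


Delta = -16(4 a^3 + 27 b^2) mod 41 = 25
-1728 * (4 a)^3 = -1728 * (4*10)^3 mod 41 = 6
j = 6 * 25^(-1) mod 41 = 15

j = 15 (mod 41)


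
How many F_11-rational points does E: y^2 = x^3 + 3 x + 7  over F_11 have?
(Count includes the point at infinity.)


For each x in F_11, count y with y^2 = x^3 + 3 x + 7 mod 11:
  x = 1: RHS = 0, y in [0]  -> 1 point(s)
  x = 5: RHS = 4, y in [2, 9]  -> 2 point(s)
  x = 8: RHS = 4, y in [2, 9]  -> 2 point(s)
  x = 9: RHS = 4, y in [2, 9]  -> 2 point(s)
  x = 10: RHS = 3, y in [5, 6]  -> 2 point(s)
Affine points: 9. Add the point at infinity: total = 10.

#E(F_11) = 10


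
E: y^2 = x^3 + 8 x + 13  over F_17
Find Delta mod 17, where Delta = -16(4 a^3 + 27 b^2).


4 a^3 + 27 b^2 = 4*8^3 + 27*13^2 = 2048 + 4563 = 6611
Delta = -16 * (6611) = -105776
Delta mod 17 = 15

Delta = 15 (mod 17)


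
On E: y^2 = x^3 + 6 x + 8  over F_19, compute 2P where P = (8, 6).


Doubling: s = (3 x1^2 + a) / (2 y1)
s = (3*8^2 + 6) / (2*6) mod 19 = 7
x3 = s^2 - 2 x1 mod 19 = 7^2 - 2*8 = 14
y3 = s (x1 - x3) - y1 mod 19 = 7 * (8 - 14) - 6 = 9

2P = (14, 9)


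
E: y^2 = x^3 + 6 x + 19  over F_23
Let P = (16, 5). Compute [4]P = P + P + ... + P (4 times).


k = 4 = 100_2 (binary, LSB first: 001)
Double-and-add from P = (16, 5):
  bit 0 = 0: acc unchanged = O
  bit 1 = 0: acc unchanged = O
  bit 2 = 1: acc = O + (8, 21) = (8, 21)

4P = (8, 21)


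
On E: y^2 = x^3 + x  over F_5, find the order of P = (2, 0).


Compute successive multiples of P until we hit O:
  1P = (2, 0)
  2P = O

ord(P) = 2


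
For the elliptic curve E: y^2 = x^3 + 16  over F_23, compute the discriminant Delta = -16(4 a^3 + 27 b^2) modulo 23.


4 a^3 + 27 b^2 = 4*0^3 + 27*16^2 = 0 + 6912 = 6912
Delta = -16 * (6912) = -110592
Delta mod 23 = 15

Delta = 15 (mod 23)


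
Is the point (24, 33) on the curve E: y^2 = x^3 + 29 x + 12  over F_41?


Check whether y^2 = x^3 + 29 x + 12 (mod 41) for (x, y) = (24, 33).
LHS: y^2 = 33^2 mod 41 = 23
RHS: x^3 + 29 x + 12 = 24^3 + 29*24 + 12 mod 41 = 18
LHS != RHS

No, not on the curve


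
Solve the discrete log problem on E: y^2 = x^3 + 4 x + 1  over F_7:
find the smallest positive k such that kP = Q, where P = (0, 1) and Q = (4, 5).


Enumerate multiples of P until we hit Q = (4, 5):
  1P = (0, 1)
  2P = (4, 5)
Match found at i = 2.

k = 2


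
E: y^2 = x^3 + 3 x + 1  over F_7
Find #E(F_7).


For each x in F_7, count y with y^2 = x^3 + 3 x + 1 mod 7:
  x = 0: RHS = 1, y in [1, 6]  -> 2 point(s)
  x = 2: RHS = 1, y in [1, 6]  -> 2 point(s)
  x = 3: RHS = 2, y in [3, 4]  -> 2 point(s)
  x = 4: RHS = 0, y in [0]  -> 1 point(s)
  x = 5: RHS = 1, y in [1, 6]  -> 2 point(s)
  x = 6: RHS = 4, y in [2, 5]  -> 2 point(s)
Affine points: 11. Add the point at infinity: total = 12.

#E(F_7) = 12


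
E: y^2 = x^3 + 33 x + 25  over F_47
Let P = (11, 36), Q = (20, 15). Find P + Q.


P != Q, so use the chord formula.
s = (y2 - y1) / (x2 - x1) = (26) / (9) mod 47 = 29
x3 = s^2 - x1 - x2 mod 47 = 29^2 - 11 - 20 = 11
y3 = s (x1 - x3) - y1 mod 47 = 29 * (11 - 11) - 36 = 11

P + Q = (11, 11)


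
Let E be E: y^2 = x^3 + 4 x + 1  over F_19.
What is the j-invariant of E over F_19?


Delta = -16(4 a^3 + 27 b^2) mod 19 = 13
-1728 * (4 a)^3 = -1728 * (4*4)^3 mod 19 = 11
j = 11 * 13^(-1) mod 19 = 14

j = 14 (mod 19)


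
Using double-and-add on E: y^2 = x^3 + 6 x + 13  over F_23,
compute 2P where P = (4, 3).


k = 2 = 10_2 (binary, LSB first: 01)
Double-and-add from P = (4, 3):
  bit 0 = 0: acc unchanged = O
  bit 1 = 1: acc = O + (4, 20) = (4, 20)

2P = (4, 20)


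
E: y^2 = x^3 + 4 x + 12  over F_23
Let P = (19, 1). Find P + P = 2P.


Doubling: s = (3 x1^2 + a) / (2 y1)
s = (3*19^2 + 4) / (2*1) mod 23 = 3
x3 = s^2 - 2 x1 mod 23 = 3^2 - 2*19 = 17
y3 = s (x1 - x3) - y1 mod 23 = 3 * (19 - 17) - 1 = 5

2P = (17, 5)


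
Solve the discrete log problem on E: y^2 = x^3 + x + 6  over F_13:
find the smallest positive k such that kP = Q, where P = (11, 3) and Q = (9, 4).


Enumerate multiples of P until we hit Q = (9, 4):
  1P = (11, 3)
  2P = (4, 10)
  3P = (12, 11)
  4P = (2, 4)
  5P = (9, 4)
Match found at i = 5.

k = 5


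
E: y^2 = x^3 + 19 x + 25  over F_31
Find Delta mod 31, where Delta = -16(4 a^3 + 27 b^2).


4 a^3 + 27 b^2 = 4*19^3 + 27*25^2 = 27436 + 16875 = 44311
Delta = -16 * (44311) = -708976
Delta mod 31 = 25

Delta = 25 (mod 31)


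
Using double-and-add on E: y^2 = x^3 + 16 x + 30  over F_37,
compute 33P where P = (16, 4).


k = 33 = 100001_2 (binary, LSB first: 100001)
Double-and-add from P = (16, 4):
  bit 0 = 1: acc = O + (16, 4) = (16, 4)
  bit 1 = 0: acc unchanged = (16, 4)
  bit 2 = 0: acc unchanged = (16, 4)
  bit 3 = 0: acc unchanged = (16, 4)
  bit 4 = 0: acc unchanged = (16, 4)
  bit 5 = 1: acc = (16, 4) + (25, 16) = (6, 34)

33P = (6, 34)


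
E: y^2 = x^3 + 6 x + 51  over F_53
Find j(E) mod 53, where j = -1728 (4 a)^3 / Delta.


Delta = -16(4 a^3 + 27 b^2) mod 53 = 30
-1728 * (4 a)^3 = -1728 * (4*6)^3 mod 53 = 23
j = 23 * 30^(-1) mod 53 = 52

j = 52 (mod 53)


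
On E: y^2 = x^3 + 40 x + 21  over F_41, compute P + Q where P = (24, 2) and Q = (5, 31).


P != Q, so use the chord formula.
s = (y2 - y1) / (x2 - x1) = (29) / (22) mod 41 = 33
x3 = s^2 - x1 - x2 mod 41 = 33^2 - 24 - 5 = 35
y3 = s (x1 - x3) - y1 mod 41 = 33 * (24 - 35) - 2 = 4

P + Q = (35, 4)


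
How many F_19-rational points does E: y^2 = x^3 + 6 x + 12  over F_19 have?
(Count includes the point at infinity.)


For each x in F_19, count y with y^2 = x^3 + 6 x + 12 mod 19:
  x = 1: RHS = 0, y in [0]  -> 1 point(s)
  x = 3: RHS = 0, y in [0]  -> 1 point(s)
  x = 4: RHS = 5, y in [9, 10]  -> 2 point(s)
  x = 6: RHS = 17, y in [6, 13]  -> 2 point(s)
  x = 7: RHS = 17, y in [6, 13]  -> 2 point(s)
  x = 9: RHS = 16, y in [4, 15]  -> 2 point(s)
  x = 12: RHS = 7, y in [8, 11]  -> 2 point(s)
  x = 13: RHS = 7, y in [8, 11]  -> 2 point(s)
  x = 14: RHS = 9, y in [3, 16]  -> 2 point(s)
  x = 15: RHS = 0, y in [0]  -> 1 point(s)
  x = 16: RHS = 5, y in [9, 10]  -> 2 point(s)
  x = 17: RHS = 11, y in [7, 12]  -> 2 point(s)
  x = 18: RHS = 5, y in [9, 10]  -> 2 point(s)
Affine points: 23. Add the point at infinity: total = 24.

#E(F_19) = 24


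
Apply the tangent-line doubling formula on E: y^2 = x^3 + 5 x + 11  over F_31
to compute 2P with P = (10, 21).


Doubling: s = (3 x1^2 + a) / (2 y1)
s = (3*10^2 + 5) / (2*21) mod 31 = 8
x3 = s^2 - 2 x1 mod 31 = 8^2 - 2*10 = 13
y3 = s (x1 - x3) - y1 mod 31 = 8 * (10 - 13) - 21 = 17

2P = (13, 17)


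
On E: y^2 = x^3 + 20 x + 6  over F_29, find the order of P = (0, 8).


Compute successive multiples of P until we hit O:
  1P = (0, 8)
  2P = (7, 5)
  3P = (21, 1)
  4P = (21, 28)
  5P = (7, 24)
  6P = (0, 21)
  7P = O

ord(P) = 7


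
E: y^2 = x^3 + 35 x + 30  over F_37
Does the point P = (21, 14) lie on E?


Check whether y^2 = x^3 + 35 x + 30 (mod 37) for (x, y) = (21, 14).
LHS: y^2 = 14^2 mod 37 = 11
RHS: x^3 + 35 x + 30 = 21^3 + 35*21 + 30 mod 37 = 36
LHS != RHS

No, not on the curve


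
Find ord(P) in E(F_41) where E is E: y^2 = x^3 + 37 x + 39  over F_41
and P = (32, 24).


Compute successive multiples of P until we hit O:
  1P = (32, 24)
  2P = (19, 4)
  3P = (29, 9)
  4P = (5, 29)
  5P = (24, 14)
  6P = (25, 36)
  7P = (2, 30)
  8P = (30, 33)
  ... (continuing to 17P)
  17P = O

ord(P) = 17


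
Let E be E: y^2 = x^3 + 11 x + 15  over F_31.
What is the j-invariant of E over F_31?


Delta = -16(4 a^3 + 27 b^2) mod 31 = 20
-1728 * (4 a)^3 = -1728 * (4*11)^3 mod 31 = 30
j = 30 * 20^(-1) mod 31 = 17

j = 17 (mod 31)


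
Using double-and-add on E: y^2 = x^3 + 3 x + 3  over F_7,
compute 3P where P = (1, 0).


k = 3 = 11_2 (binary, LSB first: 11)
Double-and-add from P = (1, 0):
  bit 0 = 1: acc = O + (1, 0) = (1, 0)
  bit 1 = 1: acc = (1, 0) + O = (1, 0)

3P = (1, 0)


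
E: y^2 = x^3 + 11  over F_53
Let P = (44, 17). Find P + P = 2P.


Doubling: s = (3 x1^2 + a) / (2 y1)
s = (3*44^2 + 0) / (2*17) mod 53 = 43
x3 = s^2 - 2 x1 mod 53 = 43^2 - 2*44 = 12
y3 = s (x1 - x3) - y1 mod 53 = 43 * (44 - 12) - 17 = 34

2P = (12, 34)


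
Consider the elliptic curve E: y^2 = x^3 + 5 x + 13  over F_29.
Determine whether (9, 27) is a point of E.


Check whether y^2 = x^3 + 5 x + 13 (mod 29) for (x, y) = (9, 27).
LHS: y^2 = 27^2 mod 29 = 4
RHS: x^3 + 5 x + 13 = 9^3 + 5*9 + 13 mod 29 = 4
LHS = RHS

Yes, on the curve


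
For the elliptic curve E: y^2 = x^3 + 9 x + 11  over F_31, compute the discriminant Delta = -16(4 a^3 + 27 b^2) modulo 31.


4 a^3 + 27 b^2 = 4*9^3 + 27*11^2 = 2916 + 3267 = 6183
Delta = -16 * (6183) = -98928
Delta mod 31 = 24

Delta = 24 (mod 31)


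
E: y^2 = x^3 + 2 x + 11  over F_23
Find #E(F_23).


For each x in F_23, count y with y^2 = x^3 + 2 x + 11 mod 23:
  x = 2: RHS = 0, y in [0]  -> 1 point(s)
  x = 5: RHS = 8, y in [10, 13]  -> 2 point(s)
  x = 6: RHS = 9, y in [3, 20]  -> 2 point(s)
  x = 7: RHS = 0, y in [0]  -> 1 point(s)
  x = 13: RHS = 3, y in [7, 16]  -> 2 point(s)
  x = 14: RHS = 0, y in [0]  -> 1 point(s)
  x = 15: RHS = 12, y in [9, 14]  -> 2 point(s)
  x = 17: RHS = 13, y in [6, 17]  -> 2 point(s)
  x = 19: RHS = 8, y in [10, 13]  -> 2 point(s)
  x = 20: RHS = 1, y in [1, 22]  -> 2 point(s)
  x = 22: RHS = 8, y in [10, 13]  -> 2 point(s)
Affine points: 19. Add the point at infinity: total = 20.

#E(F_23) = 20


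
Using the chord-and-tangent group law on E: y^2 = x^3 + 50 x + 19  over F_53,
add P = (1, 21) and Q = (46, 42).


P != Q, so use the chord formula.
s = (y2 - y1) / (x2 - x1) = (21) / (45) mod 53 = 4
x3 = s^2 - x1 - x2 mod 53 = 4^2 - 1 - 46 = 22
y3 = s (x1 - x3) - y1 mod 53 = 4 * (1 - 22) - 21 = 1

P + Q = (22, 1)


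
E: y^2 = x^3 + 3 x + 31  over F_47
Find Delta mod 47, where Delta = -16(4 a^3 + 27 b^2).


4 a^3 + 27 b^2 = 4*3^3 + 27*31^2 = 108 + 25947 = 26055
Delta = -16 * (26055) = -416880
Delta mod 47 = 10

Delta = 10 (mod 47)


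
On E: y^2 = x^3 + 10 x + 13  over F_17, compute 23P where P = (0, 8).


k = 23 = 10111_2 (binary, LSB first: 11101)
Double-and-add from P = (0, 8):
  bit 0 = 1: acc = O + (0, 8) = (0, 8)
  bit 1 = 1: acc = (0, 8) + (15, 6) = (3, 6)
  bit 2 = 1: acc = (3, 6) + (5, 1) = (11, 14)
  bit 3 = 0: acc unchanged = (11, 14)
  bit 4 = 1: acc = (11, 14) + (7, 1) = (0, 9)

23P = (0, 9)


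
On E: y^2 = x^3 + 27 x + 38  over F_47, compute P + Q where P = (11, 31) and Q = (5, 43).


P != Q, so use the chord formula.
s = (y2 - y1) / (x2 - x1) = (12) / (41) mod 47 = 45
x3 = s^2 - x1 - x2 mod 47 = 45^2 - 11 - 5 = 35
y3 = s (x1 - x3) - y1 mod 47 = 45 * (11 - 35) - 31 = 17

P + Q = (35, 17)


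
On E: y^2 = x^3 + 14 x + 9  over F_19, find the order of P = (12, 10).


Compute successive multiples of P until we hit O:
  1P = (12, 10)
  2P = (0, 3)
  3P = (8, 5)
  4P = (16, 4)
  5P = (17, 7)
  6P = (1, 10)
  7P = (6, 9)
  8P = (10, 3)
  ... (continuing to 23P)
  23P = O

ord(P) = 23


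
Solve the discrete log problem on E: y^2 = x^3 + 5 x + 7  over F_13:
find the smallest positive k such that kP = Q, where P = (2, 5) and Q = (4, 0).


Enumerate multiples of P until we hit Q = (4, 0):
  1P = (2, 5)
  2P = (5, 12)
  3P = (10, 11)
  4P = (4, 0)
Match found at i = 4.

k = 4


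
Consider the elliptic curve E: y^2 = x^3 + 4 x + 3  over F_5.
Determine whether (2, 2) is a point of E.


Check whether y^2 = x^3 + 4 x + 3 (mod 5) for (x, y) = (2, 2).
LHS: y^2 = 2^2 mod 5 = 4
RHS: x^3 + 4 x + 3 = 2^3 + 4*2 + 3 mod 5 = 4
LHS = RHS

Yes, on the curve
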